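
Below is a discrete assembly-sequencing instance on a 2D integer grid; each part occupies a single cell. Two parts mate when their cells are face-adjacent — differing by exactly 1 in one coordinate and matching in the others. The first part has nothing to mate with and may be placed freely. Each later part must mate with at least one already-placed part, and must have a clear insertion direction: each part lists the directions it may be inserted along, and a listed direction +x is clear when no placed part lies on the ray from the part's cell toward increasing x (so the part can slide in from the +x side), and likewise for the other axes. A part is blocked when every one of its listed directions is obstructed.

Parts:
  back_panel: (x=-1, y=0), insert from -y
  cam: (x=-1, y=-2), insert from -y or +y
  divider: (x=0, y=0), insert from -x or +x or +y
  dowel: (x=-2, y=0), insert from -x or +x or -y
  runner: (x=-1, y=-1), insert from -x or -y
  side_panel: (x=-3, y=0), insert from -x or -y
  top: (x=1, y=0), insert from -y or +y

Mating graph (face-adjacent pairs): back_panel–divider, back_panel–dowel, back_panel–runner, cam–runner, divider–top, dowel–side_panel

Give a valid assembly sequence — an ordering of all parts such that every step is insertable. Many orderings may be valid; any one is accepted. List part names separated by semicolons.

dowel; side_panel; back_panel; runner; divider; cam; top

1. dowel@(-2, 0) [-x clear] — {dowel}
2. side_panel@(-3, 0) [-x clear] — {dowel, side_panel}
3. back_panel@(-1, 0) [-y clear] — {back_panel, dowel, side_panel}
4. runner@(-1, -1) [-x clear] — {back_panel, dowel, runner, side_panel}
5. divider@(0, 0) [+x clear] — {back_panel, divider, dowel, runner, side_panel}
6. cam@(-1, -2) [-y clear] — {back_panel, cam, divider, dowel, runner, side_panel}
7. top@(1, 0) [-y clear] — {back_panel, cam, divider, dowel, runner, side_panel, top}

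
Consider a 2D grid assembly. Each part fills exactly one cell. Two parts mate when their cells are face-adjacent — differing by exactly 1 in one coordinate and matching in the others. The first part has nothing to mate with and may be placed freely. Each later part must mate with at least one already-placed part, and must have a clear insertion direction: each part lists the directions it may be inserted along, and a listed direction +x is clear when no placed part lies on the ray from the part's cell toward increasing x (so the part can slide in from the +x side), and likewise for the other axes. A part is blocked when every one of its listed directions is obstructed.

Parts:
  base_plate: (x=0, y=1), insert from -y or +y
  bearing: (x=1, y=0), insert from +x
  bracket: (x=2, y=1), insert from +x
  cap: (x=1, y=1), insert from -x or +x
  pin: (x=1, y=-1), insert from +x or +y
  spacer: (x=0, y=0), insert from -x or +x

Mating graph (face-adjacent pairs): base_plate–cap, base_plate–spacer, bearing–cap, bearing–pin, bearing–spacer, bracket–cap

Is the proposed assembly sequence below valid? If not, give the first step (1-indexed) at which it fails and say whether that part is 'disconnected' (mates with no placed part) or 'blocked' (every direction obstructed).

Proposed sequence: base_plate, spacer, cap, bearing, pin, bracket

Valid

1. base_plate@(0, 1) [-y clear] — {base_plate}
2. spacer@(0, 0) [-x clear] — {base_plate, spacer}
3. cap@(1, 1) [+x clear] — {base_plate, cap, spacer}
4. bearing@(1, 0) [+x clear] — {base_plate, bearing, cap, spacer}
5. pin@(1, -1) [+x clear] — {base_plate, bearing, cap, pin, spacer}
6. bracket@(2, 1) [+x clear] — {base_plate, bearing, bracket, cap, pin, spacer}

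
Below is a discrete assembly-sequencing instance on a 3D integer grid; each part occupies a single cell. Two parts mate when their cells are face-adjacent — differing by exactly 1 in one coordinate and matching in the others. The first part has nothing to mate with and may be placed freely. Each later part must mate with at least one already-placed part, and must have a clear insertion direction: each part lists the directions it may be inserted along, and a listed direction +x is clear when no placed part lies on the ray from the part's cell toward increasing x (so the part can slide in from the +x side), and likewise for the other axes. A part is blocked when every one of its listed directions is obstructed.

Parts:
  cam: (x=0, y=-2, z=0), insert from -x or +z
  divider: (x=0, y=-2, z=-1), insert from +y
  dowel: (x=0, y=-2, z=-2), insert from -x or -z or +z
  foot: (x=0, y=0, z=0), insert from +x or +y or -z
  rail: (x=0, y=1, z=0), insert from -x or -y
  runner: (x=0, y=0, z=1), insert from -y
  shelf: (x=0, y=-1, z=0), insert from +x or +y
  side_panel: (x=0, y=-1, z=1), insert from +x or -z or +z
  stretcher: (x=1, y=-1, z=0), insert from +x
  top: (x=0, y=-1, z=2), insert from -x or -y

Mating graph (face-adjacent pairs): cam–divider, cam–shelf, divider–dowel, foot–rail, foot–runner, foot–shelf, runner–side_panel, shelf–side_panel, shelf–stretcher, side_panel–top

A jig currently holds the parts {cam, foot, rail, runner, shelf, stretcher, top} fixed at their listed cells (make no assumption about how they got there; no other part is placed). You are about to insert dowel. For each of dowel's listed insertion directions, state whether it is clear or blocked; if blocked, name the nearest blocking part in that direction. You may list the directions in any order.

-x: ray from dowel(0, -2, -2) has no placed part ⇒ clear
-z: ray from dowel(0, -2, -2) has no placed part ⇒ clear
+z: nearest on ray is cam@(0, -2, 0) ⇒ blocked

+z: blocked by cam; -x: clear; -z: clear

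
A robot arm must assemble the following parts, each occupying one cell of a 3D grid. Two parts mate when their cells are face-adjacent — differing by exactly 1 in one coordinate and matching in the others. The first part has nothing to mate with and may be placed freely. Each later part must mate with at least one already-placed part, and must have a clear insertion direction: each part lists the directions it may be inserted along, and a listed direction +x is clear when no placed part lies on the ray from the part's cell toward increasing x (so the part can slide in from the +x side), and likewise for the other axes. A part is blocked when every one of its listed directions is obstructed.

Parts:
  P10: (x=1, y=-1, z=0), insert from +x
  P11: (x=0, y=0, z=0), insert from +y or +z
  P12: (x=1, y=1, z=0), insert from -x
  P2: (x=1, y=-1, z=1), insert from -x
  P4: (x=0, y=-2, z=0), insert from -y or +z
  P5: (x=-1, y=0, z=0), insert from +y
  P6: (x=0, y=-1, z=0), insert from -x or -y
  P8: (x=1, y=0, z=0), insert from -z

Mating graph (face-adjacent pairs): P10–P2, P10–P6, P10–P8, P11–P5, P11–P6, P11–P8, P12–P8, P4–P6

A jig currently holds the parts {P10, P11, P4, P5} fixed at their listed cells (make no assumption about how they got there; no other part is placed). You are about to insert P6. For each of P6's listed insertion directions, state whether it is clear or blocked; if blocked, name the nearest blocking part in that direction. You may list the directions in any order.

-x: ray from P6(0, -1, 0) has no placed part ⇒ clear
-y: nearest on ray is P4@(0, -2, 0) ⇒ blocked

-x: clear; -y: blocked by P4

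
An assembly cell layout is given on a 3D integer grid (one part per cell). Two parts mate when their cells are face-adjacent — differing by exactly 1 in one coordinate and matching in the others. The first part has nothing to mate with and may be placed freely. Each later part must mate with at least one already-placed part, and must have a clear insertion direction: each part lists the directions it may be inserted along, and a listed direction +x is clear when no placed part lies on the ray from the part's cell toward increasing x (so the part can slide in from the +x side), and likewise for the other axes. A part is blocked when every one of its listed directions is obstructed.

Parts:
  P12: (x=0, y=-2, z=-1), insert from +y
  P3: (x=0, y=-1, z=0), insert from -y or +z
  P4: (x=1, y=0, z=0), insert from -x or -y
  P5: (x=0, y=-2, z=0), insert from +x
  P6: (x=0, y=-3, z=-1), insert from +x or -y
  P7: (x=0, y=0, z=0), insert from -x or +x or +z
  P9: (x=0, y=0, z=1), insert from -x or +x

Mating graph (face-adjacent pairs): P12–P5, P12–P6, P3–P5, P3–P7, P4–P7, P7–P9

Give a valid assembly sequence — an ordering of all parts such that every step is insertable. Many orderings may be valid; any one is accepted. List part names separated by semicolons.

1. P6@(0, -3, -1) [+x clear] — {P6}
2. P12@(0, -2, -1) [+y clear] — {P12, P6}
3. P5@(0, -2, 0) [+x clear] — {P12, P5, P6}
4. P3@(0, -1, 0) [+z clear] — {P12, P3, P5, P6}
5. P7@(0, 0, 0) [-x clear] — {P12, P3, P5, P6, P7}
6. P4@(1, 0, 0) [-y clear] — {P12, P3, P4, P5, P6, P7}
7. P9@(0, 0, 1) [-x clear] — {P12, P3, P4, P5, P6, P7, P9}

P6; P12; P5; P3; P7; P4; P9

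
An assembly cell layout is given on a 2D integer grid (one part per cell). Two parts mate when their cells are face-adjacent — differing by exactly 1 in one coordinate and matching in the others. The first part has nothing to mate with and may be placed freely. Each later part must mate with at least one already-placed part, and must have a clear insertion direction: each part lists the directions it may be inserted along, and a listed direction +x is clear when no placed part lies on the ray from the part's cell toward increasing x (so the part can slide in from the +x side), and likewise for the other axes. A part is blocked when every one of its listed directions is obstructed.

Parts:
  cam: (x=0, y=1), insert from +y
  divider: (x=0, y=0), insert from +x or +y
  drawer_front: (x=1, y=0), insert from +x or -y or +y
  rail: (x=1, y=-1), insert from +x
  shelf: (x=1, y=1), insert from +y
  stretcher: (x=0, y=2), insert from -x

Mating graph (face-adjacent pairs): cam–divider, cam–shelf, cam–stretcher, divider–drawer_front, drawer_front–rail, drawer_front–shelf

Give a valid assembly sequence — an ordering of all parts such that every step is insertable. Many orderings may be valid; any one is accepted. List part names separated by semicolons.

1. shelf@(1, 1) [+y clear] — {shelf}
2. drawer_front@(1, 0) [+x clear] — {drawer_front, shelf}
3. divider@(0, 0) [+y clear] — {divider, drawer_front, shelf}
4. rail@(1, -1) [+x clear] — {divider, drawer_front, rail, shelf}
5. cam@(0, 1) [+y clear] — {cam, divider, drawer_front, rail, shelf}
6. stretcher@(0, 2) [-x clear] — {cam, divider, drawer_front, rail, shelf, stretcher}

shelf; drawer_front; divider; rail; cam; stretcher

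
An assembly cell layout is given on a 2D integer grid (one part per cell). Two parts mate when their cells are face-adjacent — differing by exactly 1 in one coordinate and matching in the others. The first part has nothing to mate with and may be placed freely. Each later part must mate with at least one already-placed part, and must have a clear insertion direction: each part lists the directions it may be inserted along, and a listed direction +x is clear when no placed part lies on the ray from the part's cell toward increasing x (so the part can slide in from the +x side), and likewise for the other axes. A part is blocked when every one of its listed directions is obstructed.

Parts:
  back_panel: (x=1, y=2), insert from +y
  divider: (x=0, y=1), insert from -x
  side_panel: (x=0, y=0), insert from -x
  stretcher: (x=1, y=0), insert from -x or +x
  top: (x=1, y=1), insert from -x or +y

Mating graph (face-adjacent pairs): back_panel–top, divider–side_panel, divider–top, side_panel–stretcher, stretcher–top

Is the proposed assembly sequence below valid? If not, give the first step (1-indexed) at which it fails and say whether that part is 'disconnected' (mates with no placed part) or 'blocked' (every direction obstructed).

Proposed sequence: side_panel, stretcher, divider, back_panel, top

1. side_panel@(0, 0) [-x clear] — {side_panel}
2. stretcher@(1, 0) [+x clear] — {side_panel, stretcher}
3. divider@(0, 1) [-x clear] — {divider, side_panel, stretcher}
4. back_panel@(1, 2) — no placed neighbour ⇒ disconnected

Invalid at step 4 (disconnected)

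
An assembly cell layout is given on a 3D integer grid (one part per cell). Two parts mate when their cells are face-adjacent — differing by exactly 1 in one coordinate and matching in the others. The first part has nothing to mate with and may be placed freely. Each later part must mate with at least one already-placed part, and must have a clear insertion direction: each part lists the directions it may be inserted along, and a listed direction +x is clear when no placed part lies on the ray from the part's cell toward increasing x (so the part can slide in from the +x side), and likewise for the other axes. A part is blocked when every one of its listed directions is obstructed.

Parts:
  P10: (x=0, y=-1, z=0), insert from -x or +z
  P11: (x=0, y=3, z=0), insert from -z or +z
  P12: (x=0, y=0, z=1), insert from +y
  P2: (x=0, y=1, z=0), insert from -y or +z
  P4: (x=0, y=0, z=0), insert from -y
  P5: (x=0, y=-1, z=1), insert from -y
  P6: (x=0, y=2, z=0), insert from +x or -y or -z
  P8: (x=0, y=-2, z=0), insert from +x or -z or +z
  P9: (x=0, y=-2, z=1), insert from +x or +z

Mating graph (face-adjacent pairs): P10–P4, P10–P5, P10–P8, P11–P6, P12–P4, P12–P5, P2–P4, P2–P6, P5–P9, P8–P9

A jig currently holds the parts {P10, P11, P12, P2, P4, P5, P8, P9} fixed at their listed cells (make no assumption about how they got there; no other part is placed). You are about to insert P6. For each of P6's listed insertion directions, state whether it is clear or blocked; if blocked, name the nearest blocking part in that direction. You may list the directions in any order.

+x: ray from P6(0, 2, 0) has no placed part ⇒ clear
-y: nearest on ray is P2@(0, 1, 0) ⇒ blocked
-z: ray from P6(0, 2, 0) has no placed part ⇒ clear

+x: clear; -y: blocked by P2; -z: clear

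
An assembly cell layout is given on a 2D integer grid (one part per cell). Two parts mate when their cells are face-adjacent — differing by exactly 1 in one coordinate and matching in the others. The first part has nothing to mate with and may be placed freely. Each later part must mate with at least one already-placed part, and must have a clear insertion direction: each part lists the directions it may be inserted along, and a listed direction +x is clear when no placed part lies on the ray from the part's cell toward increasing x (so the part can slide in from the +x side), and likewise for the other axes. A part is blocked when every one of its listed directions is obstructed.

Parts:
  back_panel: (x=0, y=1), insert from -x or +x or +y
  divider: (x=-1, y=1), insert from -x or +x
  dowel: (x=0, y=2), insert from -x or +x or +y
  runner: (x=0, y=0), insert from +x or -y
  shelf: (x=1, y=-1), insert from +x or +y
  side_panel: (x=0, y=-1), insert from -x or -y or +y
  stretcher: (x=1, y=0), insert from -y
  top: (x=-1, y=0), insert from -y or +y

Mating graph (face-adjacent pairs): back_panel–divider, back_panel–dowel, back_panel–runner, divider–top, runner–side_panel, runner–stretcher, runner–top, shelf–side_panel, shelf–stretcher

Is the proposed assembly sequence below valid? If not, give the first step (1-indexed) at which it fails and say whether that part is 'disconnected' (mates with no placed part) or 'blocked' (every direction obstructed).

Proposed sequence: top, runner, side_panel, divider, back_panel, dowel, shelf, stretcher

1. top@(-1, 0) [-y clear] — {top}
2. runner@(0, 0) [+x clear] — {runner, top}
3. side_panel@(0, -1) [-x clear] — {runner, side_panel, top}
4. divider@(-1, 1) [-x clear] — {divider, runner, side_panel, top}
5. back_panel@(0, 1) [+x clear] — {back_panel, divider, runner, side_panel, top}
6. dowel@(0, 2) [-x clear] — {back_panel, divider, dowel, runner, side_panel, top}
7. shelf@(1, -1) [+x clear] — {back_panel, divider, dowel, runner, shelf, side_panel, top}
8. stretcher@(1, 0) — -y all obstructed ⇒ blocked

Invalid at step 8 (blocked)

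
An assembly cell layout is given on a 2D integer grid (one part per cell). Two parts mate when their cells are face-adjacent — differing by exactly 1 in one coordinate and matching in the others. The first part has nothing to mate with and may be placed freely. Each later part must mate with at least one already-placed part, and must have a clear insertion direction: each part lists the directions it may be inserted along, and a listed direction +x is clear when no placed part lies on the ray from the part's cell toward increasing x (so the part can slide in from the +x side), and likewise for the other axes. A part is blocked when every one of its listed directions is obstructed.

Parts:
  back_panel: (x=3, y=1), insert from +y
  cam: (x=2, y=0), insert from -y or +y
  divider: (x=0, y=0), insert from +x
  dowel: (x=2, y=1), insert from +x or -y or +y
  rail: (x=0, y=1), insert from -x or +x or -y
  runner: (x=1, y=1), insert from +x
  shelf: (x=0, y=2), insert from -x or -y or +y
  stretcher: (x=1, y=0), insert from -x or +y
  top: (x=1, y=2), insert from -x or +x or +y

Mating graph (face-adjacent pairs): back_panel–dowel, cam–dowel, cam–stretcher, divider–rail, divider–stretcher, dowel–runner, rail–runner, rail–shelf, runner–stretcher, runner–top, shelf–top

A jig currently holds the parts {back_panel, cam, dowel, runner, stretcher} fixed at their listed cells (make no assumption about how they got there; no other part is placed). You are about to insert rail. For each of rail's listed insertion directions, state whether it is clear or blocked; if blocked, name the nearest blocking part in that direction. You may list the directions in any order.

+x: blocked by runner; -x: clear; -y: clear

-x: ray from rail(0, 1) has no placed part ⇒ clear
+x: nearest on ray is runner@(1, 1) ⇒ blocked
-y: ray from rail(0, 1) has no placed part ⇒ clear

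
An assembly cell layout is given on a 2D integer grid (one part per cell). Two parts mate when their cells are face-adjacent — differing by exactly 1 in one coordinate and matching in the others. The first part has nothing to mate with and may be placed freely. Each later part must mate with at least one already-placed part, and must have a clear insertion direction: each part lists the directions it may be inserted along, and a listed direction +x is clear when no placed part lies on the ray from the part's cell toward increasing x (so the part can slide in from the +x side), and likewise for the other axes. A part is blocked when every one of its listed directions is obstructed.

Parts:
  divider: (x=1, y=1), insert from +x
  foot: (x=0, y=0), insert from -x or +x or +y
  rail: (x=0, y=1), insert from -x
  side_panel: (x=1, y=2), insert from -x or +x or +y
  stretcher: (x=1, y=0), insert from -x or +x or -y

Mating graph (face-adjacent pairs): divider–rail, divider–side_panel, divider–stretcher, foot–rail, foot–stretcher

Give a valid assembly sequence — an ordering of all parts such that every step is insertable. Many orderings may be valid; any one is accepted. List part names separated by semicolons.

foot; stretcher; divider; side_panel; rail

1. foot@(0, 0) [-x clear] — {foot}
2. stretcher@(1, 0) [+x clear] — {foot, stretcher}
3. divider@(1, 1) [+x clear] — {divider, foot, stretcher}
4. side_panel@(1, 2) [-x clear] — {divider, foot, side_panel, stretcher}
5. rail@(0, 1) [-x clear] — {divider, foot, rail, side_panel, stretcher}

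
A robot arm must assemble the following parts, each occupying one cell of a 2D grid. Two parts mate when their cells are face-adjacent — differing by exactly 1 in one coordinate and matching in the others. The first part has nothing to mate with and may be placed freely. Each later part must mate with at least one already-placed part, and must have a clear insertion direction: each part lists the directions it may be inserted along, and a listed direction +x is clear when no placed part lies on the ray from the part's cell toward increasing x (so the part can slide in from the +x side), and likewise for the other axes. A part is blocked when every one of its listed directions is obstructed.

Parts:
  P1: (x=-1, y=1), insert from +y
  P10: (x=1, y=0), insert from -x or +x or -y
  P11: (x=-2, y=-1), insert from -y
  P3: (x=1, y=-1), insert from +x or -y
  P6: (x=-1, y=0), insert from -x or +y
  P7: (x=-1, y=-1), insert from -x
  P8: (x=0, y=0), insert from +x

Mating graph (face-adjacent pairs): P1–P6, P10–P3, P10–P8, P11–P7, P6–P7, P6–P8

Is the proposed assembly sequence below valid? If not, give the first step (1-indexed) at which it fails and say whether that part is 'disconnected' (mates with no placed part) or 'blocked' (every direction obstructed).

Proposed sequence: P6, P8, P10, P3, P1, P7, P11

1. P6@(-1, 0) [-x clear] — {P6}
2. P8@(0, 0) [+x clear] — {P6, P8}
3. P10@(1, 0) [+x clear] — {P10, P6, P8}
4. P3@(1, -1) [+x clear] — {P10, P3, P6, P8}
5. P1@(-1, 1) [+y clear] — {P1, P10, P3, P6, P8}
6. P7@(-1, -1) [-x clear] — {P1, P10, P3, P6, P7, P8}
7. P11@(-2, -1) [-y clear] — {P1, P10, P11, P3, P6, P7, P8}

Valid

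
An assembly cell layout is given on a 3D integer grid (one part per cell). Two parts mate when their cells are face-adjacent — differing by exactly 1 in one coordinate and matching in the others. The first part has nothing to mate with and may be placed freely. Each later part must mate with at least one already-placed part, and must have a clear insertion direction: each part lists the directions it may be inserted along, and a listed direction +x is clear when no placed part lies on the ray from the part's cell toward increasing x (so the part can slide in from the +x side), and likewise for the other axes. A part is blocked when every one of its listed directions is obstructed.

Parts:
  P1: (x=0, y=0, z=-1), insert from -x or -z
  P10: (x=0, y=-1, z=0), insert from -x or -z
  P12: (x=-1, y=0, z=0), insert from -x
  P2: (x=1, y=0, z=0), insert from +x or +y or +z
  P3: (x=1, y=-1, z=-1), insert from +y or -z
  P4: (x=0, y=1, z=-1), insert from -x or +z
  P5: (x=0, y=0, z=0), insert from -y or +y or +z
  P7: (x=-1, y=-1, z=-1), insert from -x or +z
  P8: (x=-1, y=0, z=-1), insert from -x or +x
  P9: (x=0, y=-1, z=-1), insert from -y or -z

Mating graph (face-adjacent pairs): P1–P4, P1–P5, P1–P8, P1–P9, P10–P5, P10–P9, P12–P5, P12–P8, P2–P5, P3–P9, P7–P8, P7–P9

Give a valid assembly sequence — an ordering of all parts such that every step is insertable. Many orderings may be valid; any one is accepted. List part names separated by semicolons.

P7; P8; P9; P3; P10; P5; P12; P2; P1; P4

1. P7@(-1, -1, -1) [-x clear] — {P7}
2. P8@(-1, 0, -1) [-x clear] — {P7, P8}
3. P9@(0, -1, -1) [-y clear] — {P7, P8, P9}
4. P3@(1, -1, -1) [+y clear] — {P3, P7, P8, P9}
5. P10@(0, -1, 0) [-x clear] — {P10, P3, P7, P8, P9}
6. P5@(0, 0, 0) [+y clear] — {P10, P3, P5, P7, P8, P9}
7. P12@(-1, 0, 0) [-x clear] — {P10, P12, P3, P5, P7, P8, P9}
8. P2@(1, 0, 0) [+x clear] — {P10, P12, P2, P3, P5, P7, P8, P9}
9. P1@(0, 0, -1) [-z clear] — {P1, P10, P12, P2, P3, P5, P7, P8, P9}
10. P4@(0, 1, -1) [-x clear] — {P1, P10, P12, P2, P3, P4, P5, P7, P8, P9}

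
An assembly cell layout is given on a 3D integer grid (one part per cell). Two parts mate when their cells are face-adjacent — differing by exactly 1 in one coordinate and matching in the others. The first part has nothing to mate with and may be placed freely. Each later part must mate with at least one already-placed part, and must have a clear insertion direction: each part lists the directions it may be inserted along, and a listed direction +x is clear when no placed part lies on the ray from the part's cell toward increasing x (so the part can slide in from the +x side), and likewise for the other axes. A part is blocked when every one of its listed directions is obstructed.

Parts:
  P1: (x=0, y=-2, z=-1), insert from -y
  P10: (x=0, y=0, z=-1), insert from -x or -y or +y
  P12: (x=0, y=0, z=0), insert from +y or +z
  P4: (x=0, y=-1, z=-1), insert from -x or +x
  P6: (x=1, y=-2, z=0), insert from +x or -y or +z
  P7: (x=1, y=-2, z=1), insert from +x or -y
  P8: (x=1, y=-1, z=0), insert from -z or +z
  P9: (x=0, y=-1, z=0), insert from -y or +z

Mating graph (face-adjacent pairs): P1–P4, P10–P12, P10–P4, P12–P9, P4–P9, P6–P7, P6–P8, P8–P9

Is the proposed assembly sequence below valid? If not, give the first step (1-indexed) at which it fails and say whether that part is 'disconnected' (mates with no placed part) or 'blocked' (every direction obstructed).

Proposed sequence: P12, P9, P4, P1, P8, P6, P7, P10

1. P12@(0, 0, 0) [+y clear] — {P12}
2. P9@(0, -1, 0) [-y clear] — {P12, P9}
3. P4@(0, -1, -1) [-x clear] — {P12, P4, P9}
4. P1@(0, -2, -1) [-y clear] — {P1, P12, P4, P9}
5. P8@(1, -1, 0) [-z clear] — {P1, P12, P4, P8, P9}
6. P6@(1, -2, 0) [+x clear] — {P1, P12, P4, P6, P8, P9}
7. P7@(1, -2, 1) [+x clear] — {P1, P12, P4, P6, P7, P8, P9}
8. P10@(0, 0, -1) [-x clear] — {P1, P10, P12, P4, P6, P7, P8, P9}

Valid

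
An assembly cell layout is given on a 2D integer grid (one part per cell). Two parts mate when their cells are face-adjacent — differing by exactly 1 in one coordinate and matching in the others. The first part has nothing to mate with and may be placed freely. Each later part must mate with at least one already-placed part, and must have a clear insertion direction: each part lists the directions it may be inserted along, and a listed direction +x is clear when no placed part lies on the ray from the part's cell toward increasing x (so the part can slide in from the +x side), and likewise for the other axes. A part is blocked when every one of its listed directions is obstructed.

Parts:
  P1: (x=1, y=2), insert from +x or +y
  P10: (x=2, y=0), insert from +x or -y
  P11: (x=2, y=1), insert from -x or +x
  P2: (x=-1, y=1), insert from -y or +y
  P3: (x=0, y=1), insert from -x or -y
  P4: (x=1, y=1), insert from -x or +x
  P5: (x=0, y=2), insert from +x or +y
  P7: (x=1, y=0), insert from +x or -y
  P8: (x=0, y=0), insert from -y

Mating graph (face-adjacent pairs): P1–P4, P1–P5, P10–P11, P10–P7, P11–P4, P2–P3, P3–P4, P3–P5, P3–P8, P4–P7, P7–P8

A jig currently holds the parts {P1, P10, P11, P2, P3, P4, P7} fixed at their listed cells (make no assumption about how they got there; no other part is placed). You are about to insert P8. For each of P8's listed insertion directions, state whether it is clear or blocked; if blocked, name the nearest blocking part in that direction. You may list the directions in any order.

-y: clear

-y: ray from P8(0, 0) has no placed part ⇒ clear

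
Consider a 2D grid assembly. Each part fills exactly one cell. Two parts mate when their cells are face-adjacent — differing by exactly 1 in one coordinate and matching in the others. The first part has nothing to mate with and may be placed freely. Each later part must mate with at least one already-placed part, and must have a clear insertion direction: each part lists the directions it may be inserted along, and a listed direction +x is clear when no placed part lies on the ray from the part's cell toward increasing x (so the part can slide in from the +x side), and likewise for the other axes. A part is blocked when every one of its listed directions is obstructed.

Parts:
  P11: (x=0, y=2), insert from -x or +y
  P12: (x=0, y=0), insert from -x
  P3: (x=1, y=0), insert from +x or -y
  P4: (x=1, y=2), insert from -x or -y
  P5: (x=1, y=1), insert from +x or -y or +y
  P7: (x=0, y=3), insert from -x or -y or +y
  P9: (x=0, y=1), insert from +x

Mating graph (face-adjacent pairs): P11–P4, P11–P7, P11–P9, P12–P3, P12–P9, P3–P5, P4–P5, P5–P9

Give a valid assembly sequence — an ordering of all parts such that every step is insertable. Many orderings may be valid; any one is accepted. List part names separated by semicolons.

P7; P11; P4; P9; P5; P12; P3

1. P7@(0, 3) [-x clear] — {P7}
2. P11@(0, 2) [-x clear] — {P11, P7}
3. P4@(1, 2) [-y clear] — {P11, P4, P7}
4. P9@(0, 1) [+x clear] — {P11, P4, P7, P9}
5. P5@(1, 1) [+x clear] — {P11, P4, P5, P7, P9}
6. P12@(0, 0) [-x clear] — {P11, P12, P4, P5, P7, P9}
7. P3@(1, 0) [+x clear] — {P11, P12, P3, P4, P5, P7, P9}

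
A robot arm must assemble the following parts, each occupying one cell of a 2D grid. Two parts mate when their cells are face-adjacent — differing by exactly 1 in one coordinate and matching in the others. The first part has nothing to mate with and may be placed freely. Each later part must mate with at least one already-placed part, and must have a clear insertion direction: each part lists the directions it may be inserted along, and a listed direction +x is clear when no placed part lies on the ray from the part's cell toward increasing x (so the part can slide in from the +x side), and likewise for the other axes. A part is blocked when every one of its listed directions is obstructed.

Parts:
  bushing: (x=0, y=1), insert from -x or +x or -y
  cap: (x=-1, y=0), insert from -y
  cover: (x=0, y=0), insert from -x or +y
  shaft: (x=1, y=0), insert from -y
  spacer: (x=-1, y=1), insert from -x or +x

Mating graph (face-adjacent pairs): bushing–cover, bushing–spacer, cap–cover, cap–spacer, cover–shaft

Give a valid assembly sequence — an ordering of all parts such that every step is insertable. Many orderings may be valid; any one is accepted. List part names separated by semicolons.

1. bushing@(0, 1) [-x clear] — {bushing}
2. spacer@(-1, 1) [-x clear] — {bushing, spacer}
3. cover@(0, 0) [-x clear] — {bushing, cover, spacer}
4. shaft@(1, 0) [-y clear] — {bushing, cover, shaft, spacer}
5. cap@(-1, 0) [-y clear] — {bushing, cap, cover, shaft, spacer}

bushing; spacer; cover; shaft; cap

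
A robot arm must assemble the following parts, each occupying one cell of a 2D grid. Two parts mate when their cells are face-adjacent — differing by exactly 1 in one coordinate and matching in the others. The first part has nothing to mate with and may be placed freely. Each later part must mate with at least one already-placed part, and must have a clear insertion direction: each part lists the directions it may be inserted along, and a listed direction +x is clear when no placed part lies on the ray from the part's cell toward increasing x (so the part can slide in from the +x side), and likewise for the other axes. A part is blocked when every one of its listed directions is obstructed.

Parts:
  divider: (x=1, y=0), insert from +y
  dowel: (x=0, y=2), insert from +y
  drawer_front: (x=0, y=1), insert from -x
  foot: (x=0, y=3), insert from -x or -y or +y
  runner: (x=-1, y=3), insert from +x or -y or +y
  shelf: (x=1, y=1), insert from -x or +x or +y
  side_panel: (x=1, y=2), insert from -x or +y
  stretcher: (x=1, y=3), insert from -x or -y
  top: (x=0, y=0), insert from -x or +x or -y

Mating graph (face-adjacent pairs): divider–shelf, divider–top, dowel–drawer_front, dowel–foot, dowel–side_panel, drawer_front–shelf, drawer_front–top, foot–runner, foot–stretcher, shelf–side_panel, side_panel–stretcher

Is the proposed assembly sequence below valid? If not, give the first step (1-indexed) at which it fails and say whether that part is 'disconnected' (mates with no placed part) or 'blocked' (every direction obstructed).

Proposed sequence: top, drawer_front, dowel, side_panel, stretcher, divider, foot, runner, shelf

Invalid at step 6 (blocked)

1. top@(0, 0) [-x clear] — {top}
2. drawer_front@(0, 1) [-x clear] — {drawer_front, top}
3. dowel@(0, 2) [+y clear] — {dowel, drawer_front, top}
4. side_panel@(1, 2) [+y clear] — {dowel, drawer_front, side_panel, top}
5. stretcher@(1, 3) [-x clear] — {dowel, drawer_front, side_panel, stretcher, top}
6. divider@(1, 0) — +y all obstructed ⇒ blocked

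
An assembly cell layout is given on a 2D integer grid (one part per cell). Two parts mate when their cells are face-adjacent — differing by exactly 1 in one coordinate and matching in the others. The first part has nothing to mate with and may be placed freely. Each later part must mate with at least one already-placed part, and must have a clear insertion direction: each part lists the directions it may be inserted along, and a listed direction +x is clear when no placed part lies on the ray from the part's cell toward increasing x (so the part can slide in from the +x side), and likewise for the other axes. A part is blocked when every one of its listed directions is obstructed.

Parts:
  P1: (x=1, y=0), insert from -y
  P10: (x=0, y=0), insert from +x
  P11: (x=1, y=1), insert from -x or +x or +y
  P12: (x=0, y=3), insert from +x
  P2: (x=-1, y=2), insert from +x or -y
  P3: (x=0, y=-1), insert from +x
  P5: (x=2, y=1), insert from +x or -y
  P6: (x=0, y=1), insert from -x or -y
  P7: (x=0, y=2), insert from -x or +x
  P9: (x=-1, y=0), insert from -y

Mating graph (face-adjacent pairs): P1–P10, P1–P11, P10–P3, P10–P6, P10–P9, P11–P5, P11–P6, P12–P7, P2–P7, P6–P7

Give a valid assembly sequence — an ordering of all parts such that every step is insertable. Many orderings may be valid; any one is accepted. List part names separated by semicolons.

1. P7@(0, 2) [-x clear] — {P7}
2. P2@(-1, 2) [-y clear] — {P2, P7}
3. P6@(0, 1) [-x clear] — {P2, P6, P7}
4. P11@(1, 1) [+x clear] — {P11, P2, P6, P7}
5. P12@(0, 3) [+x clear] — {P11, P12, P2, P6, P7}
6. P10@(0, 0) [+x clear] — {P10, P11, P12, P2, P6, P7}
7. P1@(1, 0) [-y clear] — {P1, P10, P11, P12, P2, P6, P7}
8. P3@(0, -1) [+x clear] — {P1, P10, P11, P12, P2, P3, P6, P7}
9. P9@(-1, 0) [-y clear] — {P1, P10, P11, P12, P2, P3, P6, P7, P9}
10. P5@(2, 1) [+x clear] — {P1, P10, P11, P12, P2, P3, P5, P6, P7, P9}

P7; P2; P6; P11; P12; P10; P1; P3; P9; P5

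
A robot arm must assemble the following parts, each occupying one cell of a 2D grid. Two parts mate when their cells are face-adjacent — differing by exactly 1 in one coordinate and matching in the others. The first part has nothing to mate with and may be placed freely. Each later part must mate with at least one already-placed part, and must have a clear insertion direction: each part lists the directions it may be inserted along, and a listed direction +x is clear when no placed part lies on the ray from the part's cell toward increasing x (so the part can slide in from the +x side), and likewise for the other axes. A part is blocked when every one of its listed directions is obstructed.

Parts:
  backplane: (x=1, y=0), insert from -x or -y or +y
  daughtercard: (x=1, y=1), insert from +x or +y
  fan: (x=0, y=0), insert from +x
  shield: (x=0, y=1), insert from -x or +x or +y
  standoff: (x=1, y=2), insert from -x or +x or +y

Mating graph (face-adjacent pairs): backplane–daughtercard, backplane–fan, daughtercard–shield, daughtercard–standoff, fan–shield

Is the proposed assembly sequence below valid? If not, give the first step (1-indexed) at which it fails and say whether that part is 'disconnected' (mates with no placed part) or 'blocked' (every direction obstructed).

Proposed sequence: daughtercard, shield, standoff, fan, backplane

1. daughtercard@(1, 1) [+x clear] — {daughtercard}
2. shield@(0, 1) [-x clear] — {daughtercard, shield}
3. standoff@(1, 2) [-x clear] — {daughtercard, shield, standoff}
4. fan@(0, 0) [+x clear] — {daughtercard, fan, shield, standoff}
5. backplane@(1, 0) [-y clear] — {backplane, daughtercard, fan, shield, standoff}

Valid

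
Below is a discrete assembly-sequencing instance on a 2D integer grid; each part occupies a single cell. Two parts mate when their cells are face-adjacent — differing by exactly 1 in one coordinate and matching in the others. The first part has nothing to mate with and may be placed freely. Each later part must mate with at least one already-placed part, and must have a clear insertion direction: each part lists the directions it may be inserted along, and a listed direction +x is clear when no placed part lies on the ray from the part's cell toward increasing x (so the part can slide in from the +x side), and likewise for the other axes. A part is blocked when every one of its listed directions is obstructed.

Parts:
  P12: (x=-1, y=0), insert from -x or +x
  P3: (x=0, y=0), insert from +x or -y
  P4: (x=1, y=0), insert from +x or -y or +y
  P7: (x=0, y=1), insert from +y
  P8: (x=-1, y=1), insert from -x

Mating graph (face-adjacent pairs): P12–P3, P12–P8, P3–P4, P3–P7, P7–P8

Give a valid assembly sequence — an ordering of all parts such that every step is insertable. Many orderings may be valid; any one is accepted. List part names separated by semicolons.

P12; P3; P7; P4; P8

1. P12@(-1, 0) [-x clear] — {P12}
2. P3@(0, 0) [+x clear] — {P12, P3}
3. P7@(0, 1) [+y clear] — {P12, P3, P7}
4. P4@(1, 0) [+x clear] — {P12, P3, P4, P7}
5. P8@(-1, 1) [-x clear] — {P12, P3, P4, P7, P8}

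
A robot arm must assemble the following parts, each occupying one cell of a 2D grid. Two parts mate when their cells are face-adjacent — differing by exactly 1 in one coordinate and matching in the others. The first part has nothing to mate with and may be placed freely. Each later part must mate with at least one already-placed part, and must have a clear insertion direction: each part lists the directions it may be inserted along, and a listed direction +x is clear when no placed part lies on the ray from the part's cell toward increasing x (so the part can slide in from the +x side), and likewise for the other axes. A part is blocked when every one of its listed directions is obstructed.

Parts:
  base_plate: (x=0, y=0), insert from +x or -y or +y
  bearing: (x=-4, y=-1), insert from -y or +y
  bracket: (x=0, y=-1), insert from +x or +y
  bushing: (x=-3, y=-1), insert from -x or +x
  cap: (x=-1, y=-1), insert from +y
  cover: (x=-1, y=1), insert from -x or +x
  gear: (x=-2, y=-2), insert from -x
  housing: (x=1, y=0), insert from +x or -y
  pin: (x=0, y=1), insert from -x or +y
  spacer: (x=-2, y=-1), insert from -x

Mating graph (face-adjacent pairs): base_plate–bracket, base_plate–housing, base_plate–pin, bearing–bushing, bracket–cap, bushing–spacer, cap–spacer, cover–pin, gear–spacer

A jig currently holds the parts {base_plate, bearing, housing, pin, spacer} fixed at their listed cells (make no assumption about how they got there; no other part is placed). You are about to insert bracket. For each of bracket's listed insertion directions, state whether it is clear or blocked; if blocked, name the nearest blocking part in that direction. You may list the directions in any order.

+x: clear; +y: blocked by base_plate

+x: ray from bracket(0, -1) has no placed part ⇒ clear
+y: nearest on ray is base_plate@(0, 0) ⇒ blocked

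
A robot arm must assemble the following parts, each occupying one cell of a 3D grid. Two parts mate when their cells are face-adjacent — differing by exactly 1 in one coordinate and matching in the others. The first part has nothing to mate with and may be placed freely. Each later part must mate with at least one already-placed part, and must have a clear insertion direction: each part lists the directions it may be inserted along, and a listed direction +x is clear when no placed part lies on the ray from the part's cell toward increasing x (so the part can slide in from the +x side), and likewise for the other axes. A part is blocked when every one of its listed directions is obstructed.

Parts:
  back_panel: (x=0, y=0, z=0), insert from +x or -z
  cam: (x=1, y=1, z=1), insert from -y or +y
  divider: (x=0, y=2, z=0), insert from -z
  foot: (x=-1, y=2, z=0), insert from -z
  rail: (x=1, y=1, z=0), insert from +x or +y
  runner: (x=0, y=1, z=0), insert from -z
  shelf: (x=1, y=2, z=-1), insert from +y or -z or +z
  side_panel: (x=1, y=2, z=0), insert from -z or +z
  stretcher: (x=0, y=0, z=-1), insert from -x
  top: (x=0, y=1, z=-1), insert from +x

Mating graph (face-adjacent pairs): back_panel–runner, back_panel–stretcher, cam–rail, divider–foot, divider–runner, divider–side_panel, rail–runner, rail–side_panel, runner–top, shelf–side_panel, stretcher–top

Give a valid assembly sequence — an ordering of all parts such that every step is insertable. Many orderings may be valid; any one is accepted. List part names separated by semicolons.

back_panel; runner; top; divider; side_panel; shelf; rail; foot; stretcher; cam

1. back_panel@(0, 0, 0) [+x clear] — {back_panel}
2. runner@(0, 1, 0) [-z clear] — {back_panel, runner}
3. top@(0, 1, -1) [+x clear] — {back_panel, runner, top}
4. divider@(0, 2, 0) [-z clear] — {back_panel, divider, runner, top}
5. side_panel@(1, 2, 0) [-z clear] — {back_panel, divider, runner, side_panel, top}
6. shelf@(1, 2, -1) [+y clear] — {back_panel, divider, runner, shelf, side_panel, top}
7. rail@(1, 1, 0) [+x clear] — {back_panel, divider, rail, runner, shelf, side_panel, top}
8. foot@(-1, 2, 0) [-z clear] — {back_panel, divider, foot, rail, runner, shelf, side_panel, top}
9. stretcher@(0, 0, -1) [-x clear] — {back_panel, divider, foot, rail, runner, shelf, side_panel, stretcher, top}
10. cam@(1, 1, 1) [-y clear] — {back_panel, cam, divider, foot, rail, runner, shelf, side_panel, stretcher, top}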